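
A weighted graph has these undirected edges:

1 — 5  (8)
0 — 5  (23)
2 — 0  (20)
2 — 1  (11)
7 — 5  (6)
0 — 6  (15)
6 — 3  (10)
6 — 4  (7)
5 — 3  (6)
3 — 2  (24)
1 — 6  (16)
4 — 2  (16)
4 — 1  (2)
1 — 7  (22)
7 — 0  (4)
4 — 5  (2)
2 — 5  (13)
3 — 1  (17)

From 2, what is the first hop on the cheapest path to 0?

Enumerating some paths:
2 → 5 → 7 → 0: 13+6+4 = 23
2 → 4 → 5 → 7 → 0: 16+2+6+4 = 28
2 → 1 → 4 → 5 → 7 → 0: 11+2+2+6+4 = 25
2 → 0: 20 = 20
The minimum is 20 via 2 → 0.
So from 2 the first move is to 0.

0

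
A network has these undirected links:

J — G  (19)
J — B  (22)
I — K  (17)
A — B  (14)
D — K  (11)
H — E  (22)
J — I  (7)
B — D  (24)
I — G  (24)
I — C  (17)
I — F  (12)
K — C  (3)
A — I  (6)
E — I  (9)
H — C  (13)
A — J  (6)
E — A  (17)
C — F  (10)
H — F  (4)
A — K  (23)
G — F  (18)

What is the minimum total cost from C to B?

Compare a few routes:
C–K–D–B: 3+11+24 = 38
C–I–A–B: 17+6+14 = 37
Cheapest is C–I–A–B at 37.

37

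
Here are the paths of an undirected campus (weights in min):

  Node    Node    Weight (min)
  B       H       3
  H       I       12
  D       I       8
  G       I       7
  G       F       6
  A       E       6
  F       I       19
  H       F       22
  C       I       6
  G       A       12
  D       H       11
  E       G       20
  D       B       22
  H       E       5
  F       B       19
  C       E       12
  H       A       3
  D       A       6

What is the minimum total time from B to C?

20 min

Enumerating some paths:
B–H–A–D–I–C: 3+3+6+8+6 = 26
B–H–E–C: 3+5+12 = 20
B–H–I–C: 3+12+6 = 21
B–H–A–E–C: 3+3+6+12 = 24
Cheapest is B–H–E–C at 20 min.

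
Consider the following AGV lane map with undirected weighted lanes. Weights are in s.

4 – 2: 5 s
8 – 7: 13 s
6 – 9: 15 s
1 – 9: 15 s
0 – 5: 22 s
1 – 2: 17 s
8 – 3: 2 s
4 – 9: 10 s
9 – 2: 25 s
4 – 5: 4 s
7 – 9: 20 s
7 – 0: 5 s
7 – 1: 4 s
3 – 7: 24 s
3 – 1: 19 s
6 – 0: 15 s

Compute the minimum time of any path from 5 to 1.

26 s

Compare a few routes:
5 - 4 - 2 - 1: 4+5+17 = 26
5 - 0 - 7 - 1: 22+5+4 = 31
5 - 4 - 9 - 1: 4+10+15 = 29
Cheapest is 5 - 4 - 2 - 1 at 26 s.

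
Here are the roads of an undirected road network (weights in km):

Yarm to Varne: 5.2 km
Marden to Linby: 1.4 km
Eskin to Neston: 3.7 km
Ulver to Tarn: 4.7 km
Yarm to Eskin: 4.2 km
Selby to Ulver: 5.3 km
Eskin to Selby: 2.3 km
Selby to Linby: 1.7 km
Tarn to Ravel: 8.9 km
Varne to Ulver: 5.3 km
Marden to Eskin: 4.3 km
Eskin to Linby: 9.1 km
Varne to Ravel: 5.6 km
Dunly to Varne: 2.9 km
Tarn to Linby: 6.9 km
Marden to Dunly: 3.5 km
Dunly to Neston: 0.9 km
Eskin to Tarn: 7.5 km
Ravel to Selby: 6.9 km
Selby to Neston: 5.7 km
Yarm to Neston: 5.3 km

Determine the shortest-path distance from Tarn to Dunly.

11.8 km

Settle nodes by increasing distance from Tarn:
Tarn: 0
Ulver: 4.7  (via Tarn)
Linby: 6.9  (via Tarn)
Eskin: 7.5  (via Tarn)
Marden: 8.3  (via Linby)
Selby: 8.6  (via Linby)
Ravel: 8.9  (via Tarn)
Varne: 10  (via Ulver)
Neston: 11.2  (via Eskin)
Yarm: 11.7  (via Eskin)
Dunly: 11.8  (via Marden)
Shortest route: Tarn → Linby → Marden → Dunly = 11.8 km.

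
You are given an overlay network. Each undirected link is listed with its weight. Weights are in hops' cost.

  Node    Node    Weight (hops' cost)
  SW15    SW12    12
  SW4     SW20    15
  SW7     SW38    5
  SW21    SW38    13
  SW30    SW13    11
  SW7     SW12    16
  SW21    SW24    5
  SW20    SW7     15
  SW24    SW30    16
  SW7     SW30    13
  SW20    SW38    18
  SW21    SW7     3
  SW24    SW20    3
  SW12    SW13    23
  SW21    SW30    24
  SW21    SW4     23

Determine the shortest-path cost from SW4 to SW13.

45 hops' cost

Running Dijkstra from SW4:
SW4: 0
SW20: 15  (via SW4)
SW24: 18  (via SW20)
SW21: 23  (via SW4)
SW7: 26  (via SW21)
SW38: 31  (via SW7)
SW30: 34  (via SW24)
SW12: 42  (via SW7)
SW13: 45  (via SW30)
Shortest route: SW4 → SW20 → SW24 → SW30 → SW13 = 45 hops' cost.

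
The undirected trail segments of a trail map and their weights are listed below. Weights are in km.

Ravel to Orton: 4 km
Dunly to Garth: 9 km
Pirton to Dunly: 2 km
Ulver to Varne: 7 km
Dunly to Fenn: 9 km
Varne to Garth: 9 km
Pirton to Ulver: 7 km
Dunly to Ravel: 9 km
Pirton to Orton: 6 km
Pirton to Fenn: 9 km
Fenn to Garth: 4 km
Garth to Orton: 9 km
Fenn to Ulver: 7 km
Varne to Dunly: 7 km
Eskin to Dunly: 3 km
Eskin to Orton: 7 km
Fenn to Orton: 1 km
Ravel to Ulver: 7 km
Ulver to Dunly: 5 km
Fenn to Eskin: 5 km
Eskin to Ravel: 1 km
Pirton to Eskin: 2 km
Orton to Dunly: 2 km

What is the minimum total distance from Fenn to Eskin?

Enumerating some paths:
Fenn–Orton–Ravel–Eskin: 1+4+1 = 6
Fenn–Eskin: 5 = 5
The minimum is 5 km via Fenn–Eskin.

5 km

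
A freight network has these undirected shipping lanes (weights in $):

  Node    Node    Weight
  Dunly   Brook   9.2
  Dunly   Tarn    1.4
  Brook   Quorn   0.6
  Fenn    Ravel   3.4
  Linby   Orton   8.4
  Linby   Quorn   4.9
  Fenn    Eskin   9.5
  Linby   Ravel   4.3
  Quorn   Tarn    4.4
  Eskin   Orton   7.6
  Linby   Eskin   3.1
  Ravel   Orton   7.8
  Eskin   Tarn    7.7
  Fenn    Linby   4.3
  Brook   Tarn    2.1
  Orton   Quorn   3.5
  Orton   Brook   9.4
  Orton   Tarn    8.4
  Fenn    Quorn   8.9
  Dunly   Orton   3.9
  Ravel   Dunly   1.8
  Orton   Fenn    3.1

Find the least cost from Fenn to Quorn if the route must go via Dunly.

Shortest Fenn→Dunly: Fenn → Ravel → Dunly = 5.2
Best Dunly to Quorn: Dunly → Tarn → Brook → Quorn costing 4.1
Total via Dunly: 5.2 + 4.1 = $9.3.

$9.3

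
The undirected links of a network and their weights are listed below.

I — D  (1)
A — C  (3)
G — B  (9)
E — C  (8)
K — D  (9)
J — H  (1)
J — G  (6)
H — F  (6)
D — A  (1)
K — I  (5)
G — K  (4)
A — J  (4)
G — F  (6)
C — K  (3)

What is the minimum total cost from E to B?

24

Compare a few routes:
E → C → A → D → K → G → B: 8+3+1+9+4+9 = 34
E → C → A → D → I → K → G → B: 8+3+1+1+5+4+9 = 31
E → C → A → J → G → B: 8+3+4+6+9 = 30
E → C → K → G → B: 8+3+4+9 = 24
The minimum is 24 via E → C → K → G → B.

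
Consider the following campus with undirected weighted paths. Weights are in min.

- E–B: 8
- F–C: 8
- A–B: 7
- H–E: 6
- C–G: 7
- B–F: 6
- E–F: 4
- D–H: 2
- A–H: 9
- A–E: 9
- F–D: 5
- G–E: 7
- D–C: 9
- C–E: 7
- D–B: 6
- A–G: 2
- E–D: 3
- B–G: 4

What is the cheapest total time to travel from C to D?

9 min

Running Dijkstra from C:
C: 0
E: 7  (via C)
G: 7  (via C)
F: 8  (via C)
A: 9  (via G)
D: 9  (via C)
Shortest route: C–D = 9 min.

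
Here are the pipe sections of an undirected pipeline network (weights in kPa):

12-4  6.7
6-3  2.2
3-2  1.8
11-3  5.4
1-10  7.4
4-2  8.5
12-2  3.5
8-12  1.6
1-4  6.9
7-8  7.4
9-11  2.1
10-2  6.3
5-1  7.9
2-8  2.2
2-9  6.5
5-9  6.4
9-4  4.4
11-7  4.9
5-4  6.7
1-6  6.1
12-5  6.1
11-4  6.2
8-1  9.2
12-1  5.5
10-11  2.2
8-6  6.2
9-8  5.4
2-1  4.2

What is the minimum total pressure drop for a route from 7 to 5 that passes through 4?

Best 7 to 4: 7 → 11 → 4 costing 11.1
Shortest 4→5: 4 → 5 = 6.7
Total via 4: 11.1 + 6.7 = 17.8 kPa.

17.8 kPa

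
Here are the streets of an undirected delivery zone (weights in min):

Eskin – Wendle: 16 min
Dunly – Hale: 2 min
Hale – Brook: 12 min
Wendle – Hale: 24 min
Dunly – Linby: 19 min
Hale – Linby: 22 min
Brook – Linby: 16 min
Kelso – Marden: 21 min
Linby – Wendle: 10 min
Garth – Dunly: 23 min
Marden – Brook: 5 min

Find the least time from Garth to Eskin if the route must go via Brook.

79 min

Best Garth to Brook: Garth → Dunly → Hale → Brook costing 37
Best Brook to Eskin: Brook → Linby → Wendle → Eskin costing 42
Total via Brook: 37 + 42 = 79 min.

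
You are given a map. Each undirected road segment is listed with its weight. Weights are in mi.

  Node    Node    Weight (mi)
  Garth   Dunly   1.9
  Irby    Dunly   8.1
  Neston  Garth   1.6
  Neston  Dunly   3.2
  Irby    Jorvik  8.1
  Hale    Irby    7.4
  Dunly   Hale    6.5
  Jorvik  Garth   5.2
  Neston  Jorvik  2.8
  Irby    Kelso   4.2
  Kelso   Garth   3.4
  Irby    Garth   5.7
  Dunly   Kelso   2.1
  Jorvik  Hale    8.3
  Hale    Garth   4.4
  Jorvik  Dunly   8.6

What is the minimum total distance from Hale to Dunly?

Shortest distances from Hale:
Hale: 0
Garth: 4.4  (via Hale)
Neston: 6  (via Garth)
Dunly: 6.3  (via Garth)
Shortest route: Hale → Garth → Dunly = 6.3 mi.

6.3 mi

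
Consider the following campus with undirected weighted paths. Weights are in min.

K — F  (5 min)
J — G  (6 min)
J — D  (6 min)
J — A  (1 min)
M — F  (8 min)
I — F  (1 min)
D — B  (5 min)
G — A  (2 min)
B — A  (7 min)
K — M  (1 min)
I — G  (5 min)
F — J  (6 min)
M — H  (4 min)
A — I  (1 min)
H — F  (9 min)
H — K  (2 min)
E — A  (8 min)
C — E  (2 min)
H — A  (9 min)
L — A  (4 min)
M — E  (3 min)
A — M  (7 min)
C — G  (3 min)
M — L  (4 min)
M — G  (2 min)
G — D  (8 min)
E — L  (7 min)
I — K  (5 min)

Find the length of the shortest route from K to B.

12 min

Compare a few routes:
K–F–I–A–B: 5+1+1+7 = 14
K–M–G–A–B: 1+2+2+7 = 12
K–I–A–B: 5+1+7 = 13
The minimum is 12 min via K–M–G–A–B.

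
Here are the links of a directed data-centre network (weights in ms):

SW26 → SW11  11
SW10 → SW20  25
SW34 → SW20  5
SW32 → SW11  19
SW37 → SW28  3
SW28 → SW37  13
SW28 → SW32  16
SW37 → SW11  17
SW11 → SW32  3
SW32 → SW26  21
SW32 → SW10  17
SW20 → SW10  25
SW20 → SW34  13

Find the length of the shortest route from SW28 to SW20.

58 ms

Shortest distances from SW28:
SW28: 0
SW37: 13  (via SW28)
SW32: 16  (via SW28)
SW11: 30  (via SW37)
SW10: 33  (via SW32)
SW26: 37  (via SW32)
SW20: 58  (via SW10)
Shortest route: SW28–SW32–SW10–SW20 = 58 ms.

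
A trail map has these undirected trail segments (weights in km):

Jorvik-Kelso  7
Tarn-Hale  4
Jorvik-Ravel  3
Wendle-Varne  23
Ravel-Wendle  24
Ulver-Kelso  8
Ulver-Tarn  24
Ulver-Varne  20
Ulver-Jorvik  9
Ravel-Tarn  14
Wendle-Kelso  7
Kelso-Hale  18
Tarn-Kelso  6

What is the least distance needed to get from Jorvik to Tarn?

Candidate routes:
Jorvik - Ravel - Tarn: 3+14 = 17
Jorvik - Ulver - Kelso - Tarn: 9+8+6 = 23
Jorvik - Kelso - Tarn: 7+6 = 13
Jorvik - Kelso - Hale - Tarn: 7+18+4 = 29
The minimum is 13 km via Jorvik - Kelso - Tarn.

13 km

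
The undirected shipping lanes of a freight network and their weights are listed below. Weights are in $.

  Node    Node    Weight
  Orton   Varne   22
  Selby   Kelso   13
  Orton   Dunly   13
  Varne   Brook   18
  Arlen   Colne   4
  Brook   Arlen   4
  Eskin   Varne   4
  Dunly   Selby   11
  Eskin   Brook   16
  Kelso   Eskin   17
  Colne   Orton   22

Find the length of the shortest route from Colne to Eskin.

Candidate routes:
Colne → Arlen → Brook → Eskin: 4+4+16 = 24
Colne → Arlen → Brook → Varne → Eskin: 4+4+18+4 = 30
Cheapest is Colne → Arlen → Brook → Eskin at $24.

$24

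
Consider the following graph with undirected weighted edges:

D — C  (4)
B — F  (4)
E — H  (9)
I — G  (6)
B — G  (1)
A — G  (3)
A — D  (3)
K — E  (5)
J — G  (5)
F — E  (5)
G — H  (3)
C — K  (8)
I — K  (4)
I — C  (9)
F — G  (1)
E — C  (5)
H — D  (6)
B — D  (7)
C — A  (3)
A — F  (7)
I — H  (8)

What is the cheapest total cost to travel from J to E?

Enumerating some paths:
J–G–F–E: 5+1+5 = 11
J–G–A–C–E: 5+3+3+5 = 16
J–G–H–E: 5+3+9 = 17
J–G–B–F–E: 5+1+4+5 = 15
The minimum is 11 via J–G–F–E.

11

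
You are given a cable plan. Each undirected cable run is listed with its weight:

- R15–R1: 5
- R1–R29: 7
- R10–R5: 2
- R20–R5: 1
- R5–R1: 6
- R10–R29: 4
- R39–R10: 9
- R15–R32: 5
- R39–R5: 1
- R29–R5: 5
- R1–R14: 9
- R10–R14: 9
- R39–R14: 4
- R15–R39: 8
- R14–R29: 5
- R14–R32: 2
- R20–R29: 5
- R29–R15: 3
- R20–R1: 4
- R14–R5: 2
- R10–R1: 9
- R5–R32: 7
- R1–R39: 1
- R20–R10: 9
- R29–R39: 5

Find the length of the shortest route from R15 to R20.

8

Candidate routes:
R15 → R29 → R20: 3+5 = 8
R15 → R1 → R20: 5+4 = 9
R15 → R29 → R5 → R20: 3+5+1 = 9
Cheapest is R15 → R29 → R20 at 8.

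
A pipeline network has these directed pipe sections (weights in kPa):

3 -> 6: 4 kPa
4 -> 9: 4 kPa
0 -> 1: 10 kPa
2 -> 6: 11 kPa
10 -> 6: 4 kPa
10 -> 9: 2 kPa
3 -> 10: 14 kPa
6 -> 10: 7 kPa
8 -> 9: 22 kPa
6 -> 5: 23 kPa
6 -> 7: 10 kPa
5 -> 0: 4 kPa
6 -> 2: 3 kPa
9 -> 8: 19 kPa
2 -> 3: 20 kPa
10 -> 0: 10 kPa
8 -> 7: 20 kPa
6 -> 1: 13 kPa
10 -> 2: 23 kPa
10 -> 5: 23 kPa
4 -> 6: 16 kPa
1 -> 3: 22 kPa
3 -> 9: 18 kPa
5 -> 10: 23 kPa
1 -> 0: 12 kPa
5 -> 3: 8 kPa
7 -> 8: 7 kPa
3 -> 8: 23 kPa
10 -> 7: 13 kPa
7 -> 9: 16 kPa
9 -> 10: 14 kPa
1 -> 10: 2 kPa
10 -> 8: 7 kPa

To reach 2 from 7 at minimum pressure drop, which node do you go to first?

Candidate routes:
7 - 8 - 9 - 10 - 6 - 2: 7+22+14+4+3 = 50
7 - 8 - 9 - 10 - 2: 7+22+14+23 = 66
7 - 9 - 10 - 6 - 2: 16+14+4+3 = 37
7 - 9 - 10 - 2: 16+14+23 = 53
The minimum is 37 kPa via 7 - 9 - 10 - 6 - 2.
So from 7 the first move is to 9.

9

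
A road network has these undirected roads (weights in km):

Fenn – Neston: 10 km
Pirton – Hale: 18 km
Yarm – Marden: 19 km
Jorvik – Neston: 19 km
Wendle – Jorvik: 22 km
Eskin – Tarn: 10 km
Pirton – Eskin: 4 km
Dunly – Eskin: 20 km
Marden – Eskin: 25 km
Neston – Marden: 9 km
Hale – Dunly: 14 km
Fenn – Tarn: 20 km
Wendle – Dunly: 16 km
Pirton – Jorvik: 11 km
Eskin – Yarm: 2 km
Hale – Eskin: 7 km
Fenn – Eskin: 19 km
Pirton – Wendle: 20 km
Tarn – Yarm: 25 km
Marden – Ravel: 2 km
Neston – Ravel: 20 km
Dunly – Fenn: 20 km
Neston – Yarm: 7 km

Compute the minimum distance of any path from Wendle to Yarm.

Enumerating some paths:
Wendle–Dunly–Eskin–Yarm: 16+20+2 = 38
Wendle–Pirton–Eskin–Yarm: 20+4+2 = 26
Wendle–Dunly–Hale–Eskin–Yarm: 16+14+7+2 = 39
The minimum is 26 km via Wendle–Pirton–Eskin–Yarm.

26 km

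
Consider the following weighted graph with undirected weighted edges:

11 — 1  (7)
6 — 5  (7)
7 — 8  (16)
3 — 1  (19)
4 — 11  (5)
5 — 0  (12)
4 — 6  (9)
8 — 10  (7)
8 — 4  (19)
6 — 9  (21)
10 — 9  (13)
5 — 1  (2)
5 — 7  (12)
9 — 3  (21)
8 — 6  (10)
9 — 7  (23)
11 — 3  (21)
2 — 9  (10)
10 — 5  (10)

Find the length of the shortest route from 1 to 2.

35

Compare a few routes:
1 → 5 → 10 → 9 → 2: 2+10+13+10 = 35
1 → 5 → 6 → 9 → 2: 2+7+21+10 = 40
Cheapest is 1 → 5 → 10 → 9 → 2 at 35.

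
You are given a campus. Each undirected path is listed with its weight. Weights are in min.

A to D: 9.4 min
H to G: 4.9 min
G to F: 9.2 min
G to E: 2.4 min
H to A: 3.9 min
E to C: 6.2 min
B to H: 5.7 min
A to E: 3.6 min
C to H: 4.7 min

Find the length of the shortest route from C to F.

17.8 min

Running Dijkstra from C:
C: 0
H: 4.7  (via C)
E: 6.2  (via C)
A: 8.6  (via H)
G: 8.6  (via E)
B: 10.4  (via H)
F: 17.8  (via G)
Shortest route: C–E–G–F = 17.8 min.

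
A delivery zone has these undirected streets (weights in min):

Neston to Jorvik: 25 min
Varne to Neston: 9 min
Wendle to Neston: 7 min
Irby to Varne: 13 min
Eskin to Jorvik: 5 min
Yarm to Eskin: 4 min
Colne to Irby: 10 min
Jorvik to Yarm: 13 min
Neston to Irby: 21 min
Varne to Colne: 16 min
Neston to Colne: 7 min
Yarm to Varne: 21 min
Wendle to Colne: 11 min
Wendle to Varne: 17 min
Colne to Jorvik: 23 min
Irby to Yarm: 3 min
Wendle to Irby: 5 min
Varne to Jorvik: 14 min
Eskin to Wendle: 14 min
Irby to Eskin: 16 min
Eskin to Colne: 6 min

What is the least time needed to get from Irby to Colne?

Shortest distances from Irby:
Irby: 0
Yarm: 3  (via Irby)
Wendle: 5  (via Irby)
Eskin: 7  (via Yarm)
Colne: 10  (via Irby)
Shortest route: Irby–Colne = 10 min.

10 min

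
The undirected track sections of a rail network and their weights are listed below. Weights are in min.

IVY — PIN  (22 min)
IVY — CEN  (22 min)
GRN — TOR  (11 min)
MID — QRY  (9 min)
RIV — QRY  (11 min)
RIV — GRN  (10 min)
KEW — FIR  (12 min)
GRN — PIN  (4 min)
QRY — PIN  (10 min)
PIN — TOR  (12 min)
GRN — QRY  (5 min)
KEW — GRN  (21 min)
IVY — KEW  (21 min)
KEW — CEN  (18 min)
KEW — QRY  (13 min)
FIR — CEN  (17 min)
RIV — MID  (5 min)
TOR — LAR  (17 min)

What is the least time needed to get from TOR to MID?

25 min

Candidate routes:
TOR → GRN → RIV → MID: 11+10+5 = 26
TOR → GRN → QRY → MID: 11+5+9 = 25
Cheapest is TOR → GRN → QRY → MID at 25 min.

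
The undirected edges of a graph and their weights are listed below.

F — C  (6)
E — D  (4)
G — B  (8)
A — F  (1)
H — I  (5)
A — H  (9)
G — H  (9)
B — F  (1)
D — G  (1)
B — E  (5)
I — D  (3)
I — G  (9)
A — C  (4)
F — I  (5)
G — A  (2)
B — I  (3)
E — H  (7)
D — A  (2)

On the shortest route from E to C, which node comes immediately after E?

Enumerating some paths:
E → D → A → C: 4+2+4 = 10
E → D → G → A → C: 4+1+2+4 = 11
Cheapest is E → D → A → C at 10.
So from E the first move is to D.

D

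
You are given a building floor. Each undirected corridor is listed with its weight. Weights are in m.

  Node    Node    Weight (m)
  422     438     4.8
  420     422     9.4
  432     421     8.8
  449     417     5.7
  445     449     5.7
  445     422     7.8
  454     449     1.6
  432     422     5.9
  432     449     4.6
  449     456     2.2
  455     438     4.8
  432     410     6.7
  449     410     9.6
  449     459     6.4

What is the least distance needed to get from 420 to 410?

Shortest distances from 420:
420: 0
422: 9.4  (via 420)
438: 14.2  (via 422)
432: 15.3  (via 422)
445: 17.2  (via 422)
455: 19  (via 438)
449: 19.9  (via 432)
454: 21.5  (via 449)
410: 22  (via 432)
Shortest route: 420–422–432–410 = 22 m.

22 m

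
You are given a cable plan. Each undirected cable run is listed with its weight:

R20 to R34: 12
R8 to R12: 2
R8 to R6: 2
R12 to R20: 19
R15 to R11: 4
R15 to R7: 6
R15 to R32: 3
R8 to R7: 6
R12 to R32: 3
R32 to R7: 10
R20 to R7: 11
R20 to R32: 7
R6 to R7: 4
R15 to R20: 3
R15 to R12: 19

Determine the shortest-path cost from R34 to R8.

23

Compare a few routes:
R34–R20–R15–R32–R12–R8: 12+3+3+3+2 = 23
R34–R20–R32–R12–R8: 12+7+3+2 = 24
Cheapest is R34–R20–R15–R32–R12–R8 at 23.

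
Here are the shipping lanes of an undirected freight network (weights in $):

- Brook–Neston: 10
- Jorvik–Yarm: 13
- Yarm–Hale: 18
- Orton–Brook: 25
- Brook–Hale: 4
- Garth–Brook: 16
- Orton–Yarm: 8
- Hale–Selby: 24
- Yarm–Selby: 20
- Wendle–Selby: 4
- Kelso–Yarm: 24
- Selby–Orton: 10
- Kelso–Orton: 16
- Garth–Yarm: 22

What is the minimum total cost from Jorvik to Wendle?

$35

Enumerating some paths:
Jorvik–Yarm–Orton–Selby–Wendle: 13+8+10+4 = 35
Jorvik–Yarm–Hale–Selby–Wendle: 13+18+24+4 = 59
Jorvik–Yarm–Selby–Wendle: 13+20+4 = 37
The minimum is $35 via Jorvik–Yarm–Orton–Selby–Wendle.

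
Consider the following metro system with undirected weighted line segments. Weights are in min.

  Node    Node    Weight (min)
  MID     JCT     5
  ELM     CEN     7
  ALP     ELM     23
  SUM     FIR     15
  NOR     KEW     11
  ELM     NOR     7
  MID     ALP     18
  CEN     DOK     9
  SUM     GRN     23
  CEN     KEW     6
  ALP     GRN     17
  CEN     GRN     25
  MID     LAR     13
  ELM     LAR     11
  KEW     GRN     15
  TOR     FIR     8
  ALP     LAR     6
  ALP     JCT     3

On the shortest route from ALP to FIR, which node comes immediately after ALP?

GRN

Enumerating some paths:
ALP - GRN - SUM - FIR: 17+23+15 = 55
ALP - LAR - ELM - CEN - KEW - GRN - SUM - FIR: 6+11+7+6+15+23+15 = 83
Cheapest is ALP - GRN - SUM - FIR at 55 min.
So from ALP the first move is to GRN.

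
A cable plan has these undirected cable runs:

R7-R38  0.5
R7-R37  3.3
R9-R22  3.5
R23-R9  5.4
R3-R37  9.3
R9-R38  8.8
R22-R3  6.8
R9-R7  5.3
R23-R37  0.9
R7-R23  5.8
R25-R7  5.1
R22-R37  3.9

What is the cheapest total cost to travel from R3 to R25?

Enumerating some paths:
R3 - R37 - R7 - R25: 9.3+3.3+5.1 = 17.7
R3 - R22 - R9 - R7 - R25: 6.8+3.5+5.3+5.1 = 20.7
R3 - R22 - R37 - R7 - R25: 6.8+3.9+3.3+5.1 = 19.1
The minimum is 17.7 via R3 - R37 - R7 - R25.

17.7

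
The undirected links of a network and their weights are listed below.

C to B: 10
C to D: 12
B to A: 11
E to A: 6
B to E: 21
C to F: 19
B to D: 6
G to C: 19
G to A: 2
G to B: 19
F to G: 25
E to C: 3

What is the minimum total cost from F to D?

31

Settle nodes by increasing distance from F:
F: 0
C: 19  (via F)
E: 22  (via C)
G: 25  (via F)
A: 27  (via G)
B: 29  (via C)
D: 31  (via C)
Shortest route: F–C–D = 31.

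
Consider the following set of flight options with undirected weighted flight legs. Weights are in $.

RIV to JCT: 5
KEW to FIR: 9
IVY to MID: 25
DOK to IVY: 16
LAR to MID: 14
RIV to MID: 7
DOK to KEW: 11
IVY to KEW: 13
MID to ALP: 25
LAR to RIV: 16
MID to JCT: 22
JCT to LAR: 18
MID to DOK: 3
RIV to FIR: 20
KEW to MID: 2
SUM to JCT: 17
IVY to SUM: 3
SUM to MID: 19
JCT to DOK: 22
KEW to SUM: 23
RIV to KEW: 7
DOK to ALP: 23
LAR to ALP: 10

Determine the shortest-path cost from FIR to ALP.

Compare a few routes:
FIR → KEW → MID → ALP: 9+2+25 = 36
FIR → KEW → MID → LAR → ALP: 9+2+14+10 = 35
FIR → KEW → MID → DOK → ALP: 9+2+3+23 = 37
Cheapest is FIR → KEW → MID → LAR → ALP at $35.

$35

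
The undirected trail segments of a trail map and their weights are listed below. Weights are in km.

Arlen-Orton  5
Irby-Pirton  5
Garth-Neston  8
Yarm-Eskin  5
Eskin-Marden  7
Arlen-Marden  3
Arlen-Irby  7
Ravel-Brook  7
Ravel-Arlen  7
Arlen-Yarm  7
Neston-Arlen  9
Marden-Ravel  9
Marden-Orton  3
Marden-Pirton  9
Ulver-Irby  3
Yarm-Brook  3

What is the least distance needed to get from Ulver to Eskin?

20 km

Candidate routes:
Ulver–Irby–Arlen–Orton–Marden–Eskin: 3+7+5+3+7 = 25
Ulver–Irby–Arlen–Yarm–Eskin: 3+7+7+5 = 22
Ulver–Irby–Arlen–Marden–Eskin: 3+7+3+7 = 20
Ulver–Irby–Pirton–Marden–Eskin: 3+5+9+7 = 24
Cheapest is Ulver–Irby–Arlen–Marden–Eskin at 20 km.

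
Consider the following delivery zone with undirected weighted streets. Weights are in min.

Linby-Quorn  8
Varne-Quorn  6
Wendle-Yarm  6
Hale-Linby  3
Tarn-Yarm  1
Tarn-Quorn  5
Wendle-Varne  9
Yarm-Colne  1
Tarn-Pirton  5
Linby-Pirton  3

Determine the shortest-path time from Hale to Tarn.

11 min

Shortest distances from Hale:
Hale: 0
Linby: 3  (via Hale)
Pirton: 6  (via Linby)
Tarn: 11  (via Pirton)
Shortest route: Hale–Linby–Pirton–Tarn = 11 min.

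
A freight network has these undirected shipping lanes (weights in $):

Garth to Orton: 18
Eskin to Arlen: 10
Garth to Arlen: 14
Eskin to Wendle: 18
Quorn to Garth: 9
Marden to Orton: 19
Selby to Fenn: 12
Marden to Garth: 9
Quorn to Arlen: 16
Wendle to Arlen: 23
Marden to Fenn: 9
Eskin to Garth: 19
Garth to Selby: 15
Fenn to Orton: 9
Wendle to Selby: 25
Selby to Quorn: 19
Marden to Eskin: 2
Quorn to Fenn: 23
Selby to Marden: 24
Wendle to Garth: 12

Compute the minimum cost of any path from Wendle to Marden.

Candidate routes:
Wendle → Eskin → Marden: 18+2 = 20
Wendle → Garth → Marden: 12+9 = 21
Wendle → Garth → Eskin → Marden: 12+19+2 = 33
Cheapest is Wendle → Eskin → Marden at $20.

$20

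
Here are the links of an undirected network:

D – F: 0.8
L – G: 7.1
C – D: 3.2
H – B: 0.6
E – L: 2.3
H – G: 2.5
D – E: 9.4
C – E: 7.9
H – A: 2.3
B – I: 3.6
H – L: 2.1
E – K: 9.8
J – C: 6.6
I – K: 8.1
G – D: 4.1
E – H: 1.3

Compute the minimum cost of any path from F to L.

9.5

Compare a few routes:
F → D → E → L: 0.8+9.4+2.3 = 12.5
F → D → G → H → E → L: 0.8+4.1+2.5+1.3+2.3 = 11
F → D → G → L: 0.8+4.1+7.1 = 12
F → D → G → H → L: 0.8+4.1+2.5+2.1 = 9.5
The minimum is 9.5 via F → D → G → H → L.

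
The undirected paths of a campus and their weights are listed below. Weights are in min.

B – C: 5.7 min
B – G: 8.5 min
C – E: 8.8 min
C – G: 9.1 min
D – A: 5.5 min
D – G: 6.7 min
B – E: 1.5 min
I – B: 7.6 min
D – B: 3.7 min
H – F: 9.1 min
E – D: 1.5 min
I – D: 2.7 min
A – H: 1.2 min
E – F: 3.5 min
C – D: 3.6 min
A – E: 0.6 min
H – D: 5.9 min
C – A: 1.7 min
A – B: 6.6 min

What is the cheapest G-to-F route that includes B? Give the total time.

Shortest G→B: G → B = 8.5
Shortest B→F: B → E → F = 5
Total via B: 8.5 + 5 = 13.5 min.

13.5 min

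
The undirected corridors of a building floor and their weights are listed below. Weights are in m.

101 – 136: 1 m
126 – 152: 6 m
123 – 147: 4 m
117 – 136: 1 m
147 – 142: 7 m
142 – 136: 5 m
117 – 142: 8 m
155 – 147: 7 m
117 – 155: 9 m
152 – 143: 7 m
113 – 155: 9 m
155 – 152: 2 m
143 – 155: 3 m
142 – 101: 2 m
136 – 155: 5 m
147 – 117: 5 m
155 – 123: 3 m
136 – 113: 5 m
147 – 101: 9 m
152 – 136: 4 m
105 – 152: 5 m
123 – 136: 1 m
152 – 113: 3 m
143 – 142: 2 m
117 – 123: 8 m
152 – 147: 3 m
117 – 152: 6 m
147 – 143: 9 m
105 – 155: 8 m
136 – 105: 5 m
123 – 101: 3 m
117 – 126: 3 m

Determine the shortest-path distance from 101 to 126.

Running Dijkstra from 101:
101: 0
136: 1  (via 101)
123: 2  (via 136)
117: 2  (via 136)
142: 2  (via 101)
143: 4  (via 142)
152: 5  (via 136)
155: 5  (via 123)
126: 5  (via 117)
Shortest route: 101 → 136 → 117 → 126 = 5 m.

5 m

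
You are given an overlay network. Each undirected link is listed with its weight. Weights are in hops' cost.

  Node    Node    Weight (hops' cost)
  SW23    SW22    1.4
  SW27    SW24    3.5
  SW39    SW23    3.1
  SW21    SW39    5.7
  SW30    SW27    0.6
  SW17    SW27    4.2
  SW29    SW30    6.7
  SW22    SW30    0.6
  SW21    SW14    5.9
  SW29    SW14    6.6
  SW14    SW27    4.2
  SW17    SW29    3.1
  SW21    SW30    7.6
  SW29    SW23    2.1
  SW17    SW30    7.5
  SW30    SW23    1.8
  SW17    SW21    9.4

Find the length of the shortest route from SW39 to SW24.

9 hops' cost

Candidate routes:
SW39 → SW23 → SW29 → SW30 → SW27 → SW24: 3.1+2.1+6.7+0.6+3.5 = 16
SW39 → SW23 → SW22 → SW30 → SW27 → SW24: 3.1+1.4+0.6+0.6+3.5 = 9.2
SW39 → SW23 → SW30 → SW27 → SW24: 3.1+1.8+0.6+3.5 = 9
SW39 → SW23 → SW29 → SW17 → SW27 → SW24: 3.1+2.1+3.1+4.2+3.5 = 16
Cheapest is SW39 → SW23 → SW30 → SW27 → SW24 at 9 hops' cost.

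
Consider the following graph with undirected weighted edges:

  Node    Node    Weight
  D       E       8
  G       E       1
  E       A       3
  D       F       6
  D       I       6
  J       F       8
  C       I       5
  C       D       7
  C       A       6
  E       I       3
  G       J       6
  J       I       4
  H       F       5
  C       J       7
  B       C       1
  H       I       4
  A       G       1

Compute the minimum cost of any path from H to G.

Candidate routes:
H–I–E–A–G: 4+3+3+1 = 11
H–I–J–G: 4+4+6 = 14
H–I–C–A–G: 4+5+6+1 = 16
H–I–E–G: 4+3+1 = 8
The minimum is 8 via H–I–E–G.

8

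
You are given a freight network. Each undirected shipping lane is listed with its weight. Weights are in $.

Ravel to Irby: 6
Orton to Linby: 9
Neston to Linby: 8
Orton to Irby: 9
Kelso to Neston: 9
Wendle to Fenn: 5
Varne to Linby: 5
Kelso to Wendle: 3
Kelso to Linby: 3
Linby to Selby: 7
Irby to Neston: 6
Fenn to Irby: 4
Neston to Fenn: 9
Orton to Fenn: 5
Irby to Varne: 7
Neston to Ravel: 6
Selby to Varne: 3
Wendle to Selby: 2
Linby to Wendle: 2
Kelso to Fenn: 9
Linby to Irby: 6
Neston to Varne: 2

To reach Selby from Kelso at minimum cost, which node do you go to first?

Wendle

Candidate routes:
Kelso–Wendle–Selby: 3+2 = 5
Kelso–Linby–Varne–Selby: 3+5+3 = 11
Kelso–Linby–Selby: 3+7 = 10
Kelso–Linby–Wendle–Selby: 3+2+2 = 7
Cheapest is Kelso–Wendle–Selby at $5.
So from Kelso the first move is to Wendle.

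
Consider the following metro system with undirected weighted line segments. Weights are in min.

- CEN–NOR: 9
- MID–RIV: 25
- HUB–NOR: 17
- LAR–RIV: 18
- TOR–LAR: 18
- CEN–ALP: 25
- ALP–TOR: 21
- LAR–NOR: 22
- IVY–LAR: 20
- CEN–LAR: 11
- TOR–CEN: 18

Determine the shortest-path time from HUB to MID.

Candidate routes:
HUB → NOR → CEN → TOR → LAR → RIV → MID: 17+9+18+18+18+25 = 105
HUB → NOR → LAR → RIV → MID: 17+22+18+25 = 82
HUB → NOR → CEN → LAR → RIV → MID: 17+9+11+18+25 = 80
Cheapest is HUB → NOR → CEN → LAR → RIV → MID at 80 min.

80 min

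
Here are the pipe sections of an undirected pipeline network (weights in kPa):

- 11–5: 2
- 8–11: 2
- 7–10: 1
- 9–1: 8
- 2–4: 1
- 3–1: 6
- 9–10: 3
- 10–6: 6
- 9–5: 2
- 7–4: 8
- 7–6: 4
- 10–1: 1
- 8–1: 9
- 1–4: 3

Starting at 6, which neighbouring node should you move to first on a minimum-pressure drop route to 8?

7

Compare a few routes:
6 → 7 → 10 → 1 → 8: 4+1+1+9 = 15
6 → 7 → 10 → 9 → 5 → 11 → 8: 4+1+3+2+2+2 = 14
Cheapest is 6 → 7 → 10 → 9 → 5 → 11 → 8 at 14 kPa.
So from 6 the first move is to 7.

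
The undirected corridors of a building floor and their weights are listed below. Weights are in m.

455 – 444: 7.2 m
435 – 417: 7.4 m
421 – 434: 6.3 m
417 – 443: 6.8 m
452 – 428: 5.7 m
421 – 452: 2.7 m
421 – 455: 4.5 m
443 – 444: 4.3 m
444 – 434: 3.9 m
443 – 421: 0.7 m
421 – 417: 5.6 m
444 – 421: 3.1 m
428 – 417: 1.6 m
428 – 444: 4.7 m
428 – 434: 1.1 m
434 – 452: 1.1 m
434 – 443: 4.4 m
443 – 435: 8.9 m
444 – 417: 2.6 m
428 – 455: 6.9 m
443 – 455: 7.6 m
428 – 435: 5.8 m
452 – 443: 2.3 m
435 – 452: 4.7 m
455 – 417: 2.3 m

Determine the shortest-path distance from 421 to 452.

Compare a few routes:
421–452: 2.7 = 2.7
421–443–452: 0.7+2.3 = 3
The minimum is 2.7 m via 421–452.

2.7 m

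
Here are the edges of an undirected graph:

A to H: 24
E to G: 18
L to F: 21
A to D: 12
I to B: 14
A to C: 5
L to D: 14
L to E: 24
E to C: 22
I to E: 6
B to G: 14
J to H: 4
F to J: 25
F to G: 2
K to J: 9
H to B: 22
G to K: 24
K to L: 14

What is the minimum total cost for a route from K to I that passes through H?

Best K to H: K–J–H costing 13
Shortest H→I: H–B–I = 36
Total via H: 13 + 36 = 49.

49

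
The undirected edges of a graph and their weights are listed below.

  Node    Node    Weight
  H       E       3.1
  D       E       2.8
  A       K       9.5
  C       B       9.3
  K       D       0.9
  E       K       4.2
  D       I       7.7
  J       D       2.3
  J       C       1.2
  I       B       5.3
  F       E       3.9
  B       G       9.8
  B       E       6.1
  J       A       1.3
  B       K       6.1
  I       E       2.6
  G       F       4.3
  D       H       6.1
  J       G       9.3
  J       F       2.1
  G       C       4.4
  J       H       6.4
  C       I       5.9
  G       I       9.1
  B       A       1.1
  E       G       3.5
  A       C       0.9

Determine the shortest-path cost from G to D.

Enumerating some paths:
G - F - J - D: 4.3+2.1+2.3 = 8.7
G - C - J - D: 4.4+1.2+2.3 = 7.9
G - E - D: 3.5+2.8 = 6.3
G - E - K - D: 3.5+4.2+0.9 = 8.6
The minimum is 6.3 via G - E - D.

6.3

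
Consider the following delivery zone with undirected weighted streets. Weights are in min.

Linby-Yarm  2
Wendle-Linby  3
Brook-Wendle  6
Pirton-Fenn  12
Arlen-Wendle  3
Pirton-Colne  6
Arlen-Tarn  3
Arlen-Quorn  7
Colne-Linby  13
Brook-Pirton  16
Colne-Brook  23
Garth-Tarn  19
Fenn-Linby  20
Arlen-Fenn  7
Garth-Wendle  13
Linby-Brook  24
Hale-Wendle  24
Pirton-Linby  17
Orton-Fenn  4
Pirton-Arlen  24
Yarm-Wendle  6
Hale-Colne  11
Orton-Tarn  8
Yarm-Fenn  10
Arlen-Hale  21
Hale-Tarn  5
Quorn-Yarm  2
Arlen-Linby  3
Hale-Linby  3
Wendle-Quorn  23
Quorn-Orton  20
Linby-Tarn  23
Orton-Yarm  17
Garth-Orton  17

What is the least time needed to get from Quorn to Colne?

17 min

Enumerating some paths:
Quorn–Yarm–Wendle–Linby–Colne: 2+6+3+13 = 24
Quorn–Arlen–Linby–Colne: 7+3+13 = 23
Quorn–Yarm–Linby–Hale–Colne: 2+2+3+11 = 18
Quorn–Yarm–Linby–Colne: 2+2+13 = 17
The minimum is 17 min via Quorn–Yarm–Linby–Colne.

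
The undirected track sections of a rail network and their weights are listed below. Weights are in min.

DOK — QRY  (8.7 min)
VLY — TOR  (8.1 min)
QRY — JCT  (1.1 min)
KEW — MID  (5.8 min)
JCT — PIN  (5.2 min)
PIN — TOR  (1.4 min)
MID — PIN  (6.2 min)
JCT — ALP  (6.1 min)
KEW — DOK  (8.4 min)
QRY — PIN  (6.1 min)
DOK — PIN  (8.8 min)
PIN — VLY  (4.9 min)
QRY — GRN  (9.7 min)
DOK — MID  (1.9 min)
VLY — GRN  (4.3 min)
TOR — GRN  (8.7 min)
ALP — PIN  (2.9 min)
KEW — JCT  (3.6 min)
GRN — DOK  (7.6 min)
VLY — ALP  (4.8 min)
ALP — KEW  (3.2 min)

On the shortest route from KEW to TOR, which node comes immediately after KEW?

ALP

Enumerating some paths:
KEW–JCT–PIN–TOR: 3.6+5.2+1.4 = 10.2
KEW–JCT–QRY–PIN–TOR: 3.6+1.1+6.1+1.4 = 12.2
KEW–MID–PIN–TOR: 5.8+6.2+1.4 = 13.4
KEW–ALP–PIN–TOR: 3.2+2.9+1.4 = 7.5
The minimum is 7.5 min via KEW–ALP–PIN–TOR.
So from KEW the first move is to ALP.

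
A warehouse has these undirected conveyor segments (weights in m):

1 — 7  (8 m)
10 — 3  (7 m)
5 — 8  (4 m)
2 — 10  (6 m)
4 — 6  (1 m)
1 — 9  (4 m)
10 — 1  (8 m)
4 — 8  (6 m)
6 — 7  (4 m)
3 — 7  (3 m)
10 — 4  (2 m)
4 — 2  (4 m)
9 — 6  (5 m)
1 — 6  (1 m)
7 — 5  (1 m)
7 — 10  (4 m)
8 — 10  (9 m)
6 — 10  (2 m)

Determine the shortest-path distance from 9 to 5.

10 m

Candidate routes:
9 - 6 - 7 - 5: 5+4+1 = 10
9 - 1 - 7 - 5: 4+8+1 = 13
9 - 1 - 6 - 10 - 7 - 5: 4+1+2+4+1 = 12
9 - 6 - 10 - 7 - 5: 5+2+4+1 = 12
The minimum is 10 m via 9 - 6 - 7 - 5.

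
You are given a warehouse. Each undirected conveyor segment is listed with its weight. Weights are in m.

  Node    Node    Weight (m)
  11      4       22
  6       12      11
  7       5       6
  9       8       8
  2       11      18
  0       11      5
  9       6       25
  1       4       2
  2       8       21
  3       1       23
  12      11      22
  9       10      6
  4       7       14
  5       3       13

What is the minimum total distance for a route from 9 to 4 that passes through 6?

Best 9 to 6: 9–6 costing 25
Best 6 to 4: 6–12–11–4 costing 55
Total via 6: 25 + 55 = 80 m.

80 m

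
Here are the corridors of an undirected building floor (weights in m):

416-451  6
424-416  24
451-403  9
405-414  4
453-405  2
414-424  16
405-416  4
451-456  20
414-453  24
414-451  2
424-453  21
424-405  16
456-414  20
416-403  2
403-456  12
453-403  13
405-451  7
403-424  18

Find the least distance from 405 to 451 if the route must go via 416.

10 m

Shortest 405→416: 405 → 416 = 4
Best 416 to 451: 416 → 451 costing 6
Total via 416: 4 + 6 = 10 m.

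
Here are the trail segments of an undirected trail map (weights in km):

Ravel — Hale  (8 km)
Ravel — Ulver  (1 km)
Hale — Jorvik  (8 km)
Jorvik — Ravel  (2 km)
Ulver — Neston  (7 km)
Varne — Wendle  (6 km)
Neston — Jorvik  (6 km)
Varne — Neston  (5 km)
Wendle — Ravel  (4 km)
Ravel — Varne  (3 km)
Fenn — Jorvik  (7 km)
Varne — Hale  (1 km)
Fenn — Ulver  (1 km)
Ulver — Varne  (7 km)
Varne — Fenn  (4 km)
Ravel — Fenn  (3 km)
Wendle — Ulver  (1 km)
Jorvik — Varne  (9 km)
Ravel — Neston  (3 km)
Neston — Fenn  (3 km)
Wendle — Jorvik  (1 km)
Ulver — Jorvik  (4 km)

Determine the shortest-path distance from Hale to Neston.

6 km

Shortest distances from Hale:
Hale: 0
Varne: 1  (via Hale)
Ravel: 4  (via Varne)
Fenn: 5  (via Varne)
Ulver: 5  (via Ravel)
Wendle: 6  (via Ulver)
Jorvik: 6  (via Ravel)
Neston: 6  (via Varne)
Shortest route: Hale → Varne → Neston = 6 km.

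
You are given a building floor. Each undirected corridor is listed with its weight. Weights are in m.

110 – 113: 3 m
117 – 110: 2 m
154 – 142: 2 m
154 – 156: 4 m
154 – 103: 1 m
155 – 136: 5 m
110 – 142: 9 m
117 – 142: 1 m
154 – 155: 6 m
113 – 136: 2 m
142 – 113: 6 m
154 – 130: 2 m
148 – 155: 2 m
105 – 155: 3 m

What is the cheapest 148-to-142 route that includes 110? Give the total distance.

15 m

Best 148 to 110: 148 → 155 → 136 → 113 → 110 costing 12
Shortest 110→142: 110 → 117 → 142 = 3
Total via 110: 12 + 3 = 15 m.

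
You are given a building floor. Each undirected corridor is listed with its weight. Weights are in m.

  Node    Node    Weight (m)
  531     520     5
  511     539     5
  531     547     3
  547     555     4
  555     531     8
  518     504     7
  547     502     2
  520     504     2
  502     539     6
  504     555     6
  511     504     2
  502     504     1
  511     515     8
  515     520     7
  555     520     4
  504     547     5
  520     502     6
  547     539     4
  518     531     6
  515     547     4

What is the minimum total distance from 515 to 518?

13 m

Enumerating some paths:
515 → 547 → 502 → 504 → 518: 4+2+1+7 = 14
515 → 547 → 531 → 518: 4+3+6 = 13
Cheapest is 515 → 547 → 531 → 518 at 13 m.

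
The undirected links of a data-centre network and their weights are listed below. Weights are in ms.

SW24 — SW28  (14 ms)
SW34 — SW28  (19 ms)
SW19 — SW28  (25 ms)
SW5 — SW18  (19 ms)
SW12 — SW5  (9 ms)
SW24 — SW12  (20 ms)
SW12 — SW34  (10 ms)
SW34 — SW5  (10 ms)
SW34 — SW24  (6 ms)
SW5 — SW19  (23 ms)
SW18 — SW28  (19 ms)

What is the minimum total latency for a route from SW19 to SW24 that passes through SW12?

Shortest SW19→SW12: SW19–SW5–SW12 = 32
Best SW12 to SW24: SW12–SW34–SW24 costing 16
Total via SW12: 32 + 16 = 48 ms.

48 ms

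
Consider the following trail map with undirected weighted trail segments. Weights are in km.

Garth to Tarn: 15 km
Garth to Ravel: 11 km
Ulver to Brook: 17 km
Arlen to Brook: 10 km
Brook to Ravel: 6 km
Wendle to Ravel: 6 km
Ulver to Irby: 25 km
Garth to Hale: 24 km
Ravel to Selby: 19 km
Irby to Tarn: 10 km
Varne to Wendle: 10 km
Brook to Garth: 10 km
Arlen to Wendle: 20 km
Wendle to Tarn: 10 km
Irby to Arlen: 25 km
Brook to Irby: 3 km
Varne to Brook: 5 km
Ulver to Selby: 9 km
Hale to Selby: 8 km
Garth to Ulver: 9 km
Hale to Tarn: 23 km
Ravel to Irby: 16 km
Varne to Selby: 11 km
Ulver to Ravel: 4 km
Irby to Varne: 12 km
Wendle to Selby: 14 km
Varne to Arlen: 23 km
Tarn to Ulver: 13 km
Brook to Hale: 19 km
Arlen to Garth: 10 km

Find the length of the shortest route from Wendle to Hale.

Candidate routes:
Wendle → Selby → Hale: 14+8 = 22
Wendle → Varne → Selby → Hale: 10+11+8 = 29
Wendle → Ravel → Ulver → Selby → Hale: 6+4+9+8 = 27
Wendle → Ravel → Brook → Hale: 6+6+19 = 31
The minimum is 22 km via Wendle → Selby → Hale.

22 km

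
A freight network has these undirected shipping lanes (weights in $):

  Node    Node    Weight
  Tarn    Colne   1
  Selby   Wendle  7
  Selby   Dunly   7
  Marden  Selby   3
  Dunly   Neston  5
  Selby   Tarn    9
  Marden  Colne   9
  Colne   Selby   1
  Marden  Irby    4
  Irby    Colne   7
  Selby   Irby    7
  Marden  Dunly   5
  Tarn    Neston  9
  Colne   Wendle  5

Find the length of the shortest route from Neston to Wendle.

$15

Compare a few routes:
Neston - Dunly - Selby - Colne - Wendle: 5+7+1+5 = 18
Neston - Tarn - Colne - Selby - Wendle: 9+1+1+7 = 18
Neston - Dunly - Selby - Wendle: 5+7+7 = 19
Neston - Tarn - Colne - Wendle: 9+1+5 = 15
The minimum is $15 via Neston - Tarn - Colne - Wendle.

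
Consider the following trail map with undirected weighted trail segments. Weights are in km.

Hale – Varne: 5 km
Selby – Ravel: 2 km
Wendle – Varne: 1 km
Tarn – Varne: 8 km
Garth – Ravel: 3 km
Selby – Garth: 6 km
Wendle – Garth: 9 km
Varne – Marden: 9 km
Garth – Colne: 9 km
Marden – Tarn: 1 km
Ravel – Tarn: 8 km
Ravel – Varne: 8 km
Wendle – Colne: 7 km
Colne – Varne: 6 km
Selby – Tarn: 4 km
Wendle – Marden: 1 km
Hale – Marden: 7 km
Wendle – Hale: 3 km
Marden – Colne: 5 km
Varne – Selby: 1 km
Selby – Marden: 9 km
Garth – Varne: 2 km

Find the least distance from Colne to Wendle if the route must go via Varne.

7 km

Shortest Colne→Varne: Colne → Varne = 6
Shortest Varne→Wendle: Varne → Wendle = 1
Total via Varne: 6 + 1 = 7 km.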